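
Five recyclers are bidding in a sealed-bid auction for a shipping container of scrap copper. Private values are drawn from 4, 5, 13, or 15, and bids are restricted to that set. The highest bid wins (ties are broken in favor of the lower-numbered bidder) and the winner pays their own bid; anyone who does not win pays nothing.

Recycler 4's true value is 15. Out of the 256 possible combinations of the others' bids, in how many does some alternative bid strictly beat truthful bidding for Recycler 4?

Others bid (4, 4, 4, 4): truth gives 0; bid 5 gives 10 > 0. Violating.
Others bid (4, 4, 4, 5): truth gives 0; bid 5 gives 10 > 0. Violating.
Others bid (4, 4, 4, 13): truth gives 0; bid 13 gives 2 > 0. Violating.
Others bid (4, 4, 5, 4): truth gives 0; bid 13 gives 2 > 0. Violating.
Others bid (4, 4, 4, 15): truth gives 0; no alternative beats it.
Others bid (4, 4, 5, 15): truth gives 0; no alternative beats it.
(Checking all 256 profiles: 24 have a profitable deviation, 232 do not.)

24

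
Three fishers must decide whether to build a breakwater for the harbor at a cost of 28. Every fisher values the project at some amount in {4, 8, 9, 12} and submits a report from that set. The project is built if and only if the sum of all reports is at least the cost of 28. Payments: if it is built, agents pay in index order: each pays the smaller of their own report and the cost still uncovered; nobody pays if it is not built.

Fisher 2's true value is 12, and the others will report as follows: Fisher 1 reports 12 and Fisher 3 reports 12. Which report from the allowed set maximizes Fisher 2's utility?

4

Report 4: project built, pays 4, utility 12 - 4 = 8.
Report 8: project built, pays 8, utility 12 - 8 = 4.
Report 9: project built, pays 9, utility 12 - 9 = 3.
Report 12: project built, pays 12, utility 12 - 12 = 0.
The best choice is 4 with utility 8.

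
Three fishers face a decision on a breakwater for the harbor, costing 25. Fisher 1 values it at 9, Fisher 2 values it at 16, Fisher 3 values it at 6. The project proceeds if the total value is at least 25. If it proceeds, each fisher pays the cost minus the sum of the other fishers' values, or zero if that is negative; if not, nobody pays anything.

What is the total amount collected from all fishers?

Total value 31 ≥ cost 25, so it is built.
Fisher 1: others sum to 22; max(0, 25 - 22) = 3.
Fisher 2: others sum to 15; max(0, 25 - 15) = 10.
Fisher 3: others sum to 25; max(0, 25 - 25) = 0.
Total collected = 3 + 10 + 0 = 13.

13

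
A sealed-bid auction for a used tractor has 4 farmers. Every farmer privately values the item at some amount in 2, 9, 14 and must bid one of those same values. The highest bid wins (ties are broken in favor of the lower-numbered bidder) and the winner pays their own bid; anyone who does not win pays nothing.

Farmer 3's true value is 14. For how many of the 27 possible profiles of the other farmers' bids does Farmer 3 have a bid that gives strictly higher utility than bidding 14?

Others bid (2, 2, 2): truth gives 0; bid 9 gives 5 > 0. Violating.
Others bid (2, 2, 9): truth gives 0; bid 9 gives 5 > 0. Violating.
Others bid (2, 2, 14): truth gives 0; no alternative beats it.
Others bid (2, 9, 2): truth gives 0; no alternative beats it.
(Checking all 27 profiles: 2 have a profitable deviation, 25 do not.)

2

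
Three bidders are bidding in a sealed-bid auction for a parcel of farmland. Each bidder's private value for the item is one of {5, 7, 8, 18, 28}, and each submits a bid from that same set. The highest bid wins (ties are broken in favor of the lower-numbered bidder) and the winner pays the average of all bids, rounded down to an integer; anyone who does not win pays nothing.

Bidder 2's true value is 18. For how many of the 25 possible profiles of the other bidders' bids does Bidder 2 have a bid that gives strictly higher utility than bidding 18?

8

Others bid (5, 5): truth gives 9; bid 7 gives 13 > 9. Violating.
Others bid (5, 7): truth gives 8; bid 7 gives 12 > 8. Violating.
Others bid (5, 8): truth gives 8; bid 8 gives 11 > 8. Violating.
Others bid (7, 5): truth gives 8; bid 8 gives 12 > 8. Violating.
Others bid (5, 18): truth gives 5; no alternative beats it.
Others bid (5, 28): truth gives 0; no alternative beats it.
(Checking all 25 profiles: 8 have a profitable deviation, 17 do not.)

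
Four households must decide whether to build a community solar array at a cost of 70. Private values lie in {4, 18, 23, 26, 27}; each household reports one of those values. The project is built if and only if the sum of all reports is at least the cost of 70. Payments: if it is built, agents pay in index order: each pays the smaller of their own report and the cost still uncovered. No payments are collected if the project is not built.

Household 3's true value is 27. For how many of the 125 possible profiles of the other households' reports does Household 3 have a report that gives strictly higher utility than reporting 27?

Others report (4, 18, 23): truth gives 0; report 26 gives 1 > 0. Violating.
Others report (4, 18, 26): truth gives 0; report 23 gives 4 > 0. Violating.
Others report (4, 18, 27): truth gives 0; report 23 gives 4 > 0. Violating.
Others report (4, 23, 18): truth gives 0; report 26 gives 1 > 0. Violating.
Others report (4, 4, 4): truth gives 0; no alternative beats it.
Others report (4, 4, 18): truth gives 0; no alternative beats it.
(Checking all 125 profiles: 105 have a profitable deviation, 20 do not.)

105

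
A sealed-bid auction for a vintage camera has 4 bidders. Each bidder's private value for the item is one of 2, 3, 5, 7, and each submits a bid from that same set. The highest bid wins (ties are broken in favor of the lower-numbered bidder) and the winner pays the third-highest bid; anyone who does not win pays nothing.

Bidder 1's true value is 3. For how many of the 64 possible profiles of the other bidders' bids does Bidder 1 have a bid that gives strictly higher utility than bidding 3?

6

Others bid (2, 2, 5): truth gives 0; bid 5 gives 1 > 0. Violating.
Others bid (2, 2, 7): truth gives 0; bid 7 gives 1 > 0. Violating.
Others bid (2, 5, 2): truth gives 0; bid 5 gives 1 > 0. Violating.
Others bid (2, 7, 2): truth gives 0; bid 7 gives 1 > 0. Violating.
Others bid (2, 2, 2): truth gives 1; no alternative beats it.
Others bid (2, 2, 3): truth gives 1; no alternative beats it.
(Checking all 64 profiles: 6 have a profitable deviation, 58 do not.)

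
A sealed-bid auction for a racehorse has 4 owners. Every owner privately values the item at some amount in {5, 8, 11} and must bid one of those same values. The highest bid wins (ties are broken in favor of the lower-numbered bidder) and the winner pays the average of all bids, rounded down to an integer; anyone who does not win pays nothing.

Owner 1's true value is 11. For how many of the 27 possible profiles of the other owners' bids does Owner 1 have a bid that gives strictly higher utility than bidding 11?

7

Others bid (5, 5, 5): truth gives 5; bid 5 gives 6 > 5. Violating.
Others bid (5, 5, 8): truth gives 4; bid 8 gives 5 > 4. Violating.
Others bid (5, 8, 5): truth gives 4; bid 8 gives 5 > 4. Violating.
Others bid (5, 8, 8): truth gives 3; bid 8 gives 4 > 3. Violating.
Others bid (5, 5, 11): truth gives 3; no alternative beats it.
Others bid (5, 8, 11): truth gives 3; no alternative beats it.
(Checking all 27 profiles: 7 have a profitable deviation, 20 do not.)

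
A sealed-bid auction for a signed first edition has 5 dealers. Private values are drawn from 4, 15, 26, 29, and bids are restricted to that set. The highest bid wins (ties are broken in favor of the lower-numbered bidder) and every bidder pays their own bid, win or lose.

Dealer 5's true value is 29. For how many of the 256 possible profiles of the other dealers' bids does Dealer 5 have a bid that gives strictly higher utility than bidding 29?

Others bid (4, 4, 4, 4): truth gives 0; bid 15 gives 14 > 0. Violating.
Others bid (4, 4, 4, 15): truth gives 0; bid 26 gives 3 > 0. Violating.
Others bid (4, 4, 4, 29): truth gives -29; bid 4 gives -4 > -29. Violating.
Others bid (4, 4, 15, 4): truth gives 0; bid 26 gives 3 > 0. Violating.
Others bid (4, 4, 4, 26): truth gives 0; no alternative beats it.
Others bid (4, 4, 15, 26): truth gives 0; no alternative beats it.
(Checking all 256 profiles: 191 have a profitable deviation, 65 do not.)

191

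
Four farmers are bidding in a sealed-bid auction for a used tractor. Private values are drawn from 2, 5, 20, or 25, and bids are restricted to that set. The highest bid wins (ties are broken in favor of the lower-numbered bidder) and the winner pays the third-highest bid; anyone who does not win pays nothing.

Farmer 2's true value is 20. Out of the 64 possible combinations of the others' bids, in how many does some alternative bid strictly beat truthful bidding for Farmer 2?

12

Others bid (2, 2, 25): truth gives 0; bid 25 gives 18 > 0. Violating.
Others bid (2, 5, 25): truth gives 0; bid 25 gives 15 > 0. Violating.
Others bid (2, 25, 2): truth gives 0; bid 25 gives 18 > 0. Violating.
Others bid (2, 25, 5): truth gives 0; bid 25 gives 15 > 0. Violating.
Others bid (2, 2, 2): truth gives 18; no alternative beats it.
Others bid (2, 2, 5): truth gives 18; no alternative beats it.
(Checking all 64 profiles: 12 have a profitable deviation, 52 do not.)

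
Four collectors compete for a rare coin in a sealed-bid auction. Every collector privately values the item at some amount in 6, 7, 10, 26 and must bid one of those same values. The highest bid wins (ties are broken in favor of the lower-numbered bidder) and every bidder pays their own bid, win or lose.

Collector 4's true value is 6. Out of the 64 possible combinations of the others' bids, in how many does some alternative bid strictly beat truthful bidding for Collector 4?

8

Others bid (6, 6, 6): truth gives -6; bid 7 gives -1 > -6. Violating.
Others bid (6, 6, 7): truth gives -6; bid 10 gives -4 > -6. Violating.
Others bid (6, 7, 6): truth gives -6; bid 10 gives -4 > -6. Violating.
Others bid (6, 7, 7): truth gives -6; bid 10 gives -4 > -6. Violating.
Others bid (6, 6, 10): truth gives -6; no alternative beats it.
Others bid (6, 6, 26): truth gives -6; no alternative beats it.
(Checking all 64 profiles: 8 have a profitable deviation, 56 do not.)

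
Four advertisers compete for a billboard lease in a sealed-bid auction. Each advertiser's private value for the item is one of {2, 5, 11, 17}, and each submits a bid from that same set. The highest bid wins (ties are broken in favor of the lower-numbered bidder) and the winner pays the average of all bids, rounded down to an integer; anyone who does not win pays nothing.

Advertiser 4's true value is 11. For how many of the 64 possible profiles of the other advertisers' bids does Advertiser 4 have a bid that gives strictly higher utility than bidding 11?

16

Others bid (2, 2, 2): truth gives 7; bid 5 gives 9 > 7. Violating.
Others bid (2, 2, 11): truth gives 0; bid 17 gives 3 > 0. Violating.
Others bid (2, 5, 11): truth gives 0; bid 17 gives 3 > 0. Violating.
Others bid (2, 11, 2): truth gives 0; bid 17 gives 3 > 0. Violating.
Others bid (2, 2, 5): truth gives 6; no alternative beats it.
Others bid (2, 2, 17): truth gives 0; no alternative beats it.
(Checking all 64 profiles: 16 have a profitable deviation, 48 do not.)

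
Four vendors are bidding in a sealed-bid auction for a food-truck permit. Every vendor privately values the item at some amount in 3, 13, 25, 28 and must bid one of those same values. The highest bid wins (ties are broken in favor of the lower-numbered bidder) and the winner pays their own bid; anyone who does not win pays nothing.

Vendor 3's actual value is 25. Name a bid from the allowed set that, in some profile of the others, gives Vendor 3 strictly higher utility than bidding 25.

13

Suppose Vendor 1 bids 3, Vendor 2 bids 3 and Vendor 4 bids 3.
Bid 25: wins, pays 25, utility 25 - 25 = 0.
Bid 13: wins, pays 13, utility 25 - 13 = 12.
So bidding 13 beats truth here (12 > 0).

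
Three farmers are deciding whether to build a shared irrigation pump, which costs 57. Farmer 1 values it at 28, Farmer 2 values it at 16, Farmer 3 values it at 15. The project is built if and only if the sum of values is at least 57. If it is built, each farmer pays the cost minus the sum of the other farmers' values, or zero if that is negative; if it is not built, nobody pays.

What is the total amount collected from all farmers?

53

Total value 59 ≥ cost 57, so it is built.
Farmer 1: others sum to 31; max(0, 57 - 31) = 26.
Farmer 2: others sum to 43; max(0, 57 - 43) = 14.
Farmer 3: others sum to 44; max(0, 57 - 44) = 13.
Total collected = 26 + 14 + 13 = 53.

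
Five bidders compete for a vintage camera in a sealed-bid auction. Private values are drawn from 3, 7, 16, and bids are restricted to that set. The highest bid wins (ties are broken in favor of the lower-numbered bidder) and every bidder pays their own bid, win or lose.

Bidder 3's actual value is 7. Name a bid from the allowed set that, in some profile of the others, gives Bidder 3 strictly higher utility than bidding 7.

Suppose Bidder 1 bids 3, Bidder 2 bids 3, Bidder 4 bids 3 and Bidder 5 bids 16.
Bid 7: loses but pays 7, utility -7.
Bid 3: loses but pays 3, utility -3.
So bidding 3 beats truth here (-3 > -7).

3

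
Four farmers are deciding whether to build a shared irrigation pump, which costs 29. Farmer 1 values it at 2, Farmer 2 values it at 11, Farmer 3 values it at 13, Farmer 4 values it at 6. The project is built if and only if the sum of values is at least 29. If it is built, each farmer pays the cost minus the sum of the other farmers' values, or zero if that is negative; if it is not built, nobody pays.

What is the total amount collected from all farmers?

21

Total value 32 ≥ cost 29, so it is built.
Farmer 1: others sum to 30; max(0, 29 - 30) = 0.
Farmer 2: others sum to 21; max(0, 29 - 21) = 8.
Farmer 3: others sum to 19; max(0, 29 - 19) = 10.
Farmer 4: others sum to 26; max(0, 29 - 26) = 3.
Total collected = 0 + 8 + 10 + 3 = 21.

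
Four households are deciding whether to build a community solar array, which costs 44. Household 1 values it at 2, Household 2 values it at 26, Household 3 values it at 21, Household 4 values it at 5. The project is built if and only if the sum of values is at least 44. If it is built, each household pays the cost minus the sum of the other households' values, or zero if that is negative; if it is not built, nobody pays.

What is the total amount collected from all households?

27

Total value 54 ≥ cost 44, so it is built.
Household 1: others sum to 52; max(0, 44 - 52) = 0.
Household 2: others sum to 28; max(0, 44 - 28) = 16.
Household 3: others sum to 33; max(0, 44 - 33) = 11.
Household 4: others sum to 49; max(0, 44 - 49) = 0.
Total collected = 0 + 16 + 11 + 0 = 27.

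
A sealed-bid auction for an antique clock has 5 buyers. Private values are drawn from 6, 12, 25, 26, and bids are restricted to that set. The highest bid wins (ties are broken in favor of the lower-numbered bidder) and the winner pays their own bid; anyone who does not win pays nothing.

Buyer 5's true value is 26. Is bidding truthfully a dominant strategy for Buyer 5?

Consider the case where Buyer 1 bids 6, Buyer 2 bids 6, Buyer 3 bids 6 and Buyer 4 bids 6.
Truthful bid 26: wins, pays 26, utility 26 - 26 = 0.
Bid 12 instead: wins, pays 12, utility 26 - 12 = 14.
Since 14 > 0, bidding 12 is strictly better here, so truthful bidding is not dominant.

No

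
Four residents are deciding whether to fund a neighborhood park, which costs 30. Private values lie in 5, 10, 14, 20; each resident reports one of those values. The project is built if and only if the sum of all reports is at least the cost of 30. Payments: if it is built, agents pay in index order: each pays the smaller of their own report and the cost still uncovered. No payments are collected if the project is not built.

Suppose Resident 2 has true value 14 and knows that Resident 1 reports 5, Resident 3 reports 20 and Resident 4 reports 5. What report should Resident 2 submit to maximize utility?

5

Report 5: project built, pays 5, utility 14 - 5 = 9.
Report 10: project built, pays 10, utility 14 - 10 = 4.
Report 14: project built, pays 14, utility 14 - 14 = 0.
Report 20: project built, pays 20, utility 14 - 20 = -6.
The best choice is 5 with utility 9.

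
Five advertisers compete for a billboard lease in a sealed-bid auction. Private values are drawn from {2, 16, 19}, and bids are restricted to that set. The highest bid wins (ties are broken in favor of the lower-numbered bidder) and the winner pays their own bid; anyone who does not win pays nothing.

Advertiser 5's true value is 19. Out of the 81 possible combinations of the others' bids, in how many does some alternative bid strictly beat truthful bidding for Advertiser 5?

1

Others bid (2, 2, 2, 2): truth gives 0; bid 16 gives 3 > 0. Violating.
Others bid (2, 2, 2, 16): truth gives 0; no alternative beats it.
Others bid (2, 2, 2, 19): truth gives 0; no alternative beats it.
(Checking all 81 profiles: 1 has a profitable deviation, 80 do not.)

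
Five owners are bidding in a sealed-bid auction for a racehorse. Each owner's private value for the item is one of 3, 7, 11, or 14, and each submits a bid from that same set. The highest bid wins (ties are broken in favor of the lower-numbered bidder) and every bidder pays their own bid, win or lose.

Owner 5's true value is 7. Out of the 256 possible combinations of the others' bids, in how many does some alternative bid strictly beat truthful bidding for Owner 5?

Others bid (3, 3, 3, 7): truth gives -7; bid 3 gives -3 > -7. Violating.
Others bid (3, 3, 3, 11): truth gives -7; bid 3 gives -3 > -7. Violating.
Others bid (3, 3, 3, 14): truth gives -7; bid 3 gives -3 > -7. Violating.
Others bid (3, 3, 7, 3): truth gives -7; bid 3 gives -3 > -7. Violating.
Others bid (3, 3, 3, 3): truth gives 0; no alternative beats it.
(Checking all 256 profiles: 255 have a profitable deviation, 1 does not.)

255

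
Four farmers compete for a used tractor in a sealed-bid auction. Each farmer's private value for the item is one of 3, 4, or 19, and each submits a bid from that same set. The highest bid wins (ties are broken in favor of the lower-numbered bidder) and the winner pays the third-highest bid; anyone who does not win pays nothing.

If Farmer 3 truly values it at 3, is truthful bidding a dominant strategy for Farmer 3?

Yes

Check each profile of the others' bids and compare truth against every alternative bid.
Others bid (3, 3, 3): truth gives 0, best alternative gives 0.
Others bid (3, 3, 4): truth gives 0, best alternative gives 0.
Others bid (3, 3, 19): truth gives 0, best alternative gives 0.
Others bid (3, 4, 3): truth gives 0, best alternative gives 0.
Others bid (3, 4, 4): truth gives 0, best alternative gives 0.
Others bid (3, 4, 19): truth gives 0, best alternative gives 0.
(Remaining 21 profiles checked similarly; truth is weakly best in each.)
In every case the truthful bid is at least as good as any alternative, so it is a dominant strategy.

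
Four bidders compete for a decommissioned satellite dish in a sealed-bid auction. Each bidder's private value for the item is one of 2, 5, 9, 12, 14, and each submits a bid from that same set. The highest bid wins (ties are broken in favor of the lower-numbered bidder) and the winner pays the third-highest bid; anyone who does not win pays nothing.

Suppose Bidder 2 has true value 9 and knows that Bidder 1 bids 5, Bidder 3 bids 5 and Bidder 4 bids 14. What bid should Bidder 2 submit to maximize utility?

14

Bid 2: loses, pays 0, utility 0.
Bid 5: loses, pays 0, utility 0.
Bid 9: loses, pays 0, utility 0.
Bid 12: loses, pays 0, utility 0.
Bid 14: wins, pays 5, utility 9 - 5 = 4.
The best choice is 14 with utility 4.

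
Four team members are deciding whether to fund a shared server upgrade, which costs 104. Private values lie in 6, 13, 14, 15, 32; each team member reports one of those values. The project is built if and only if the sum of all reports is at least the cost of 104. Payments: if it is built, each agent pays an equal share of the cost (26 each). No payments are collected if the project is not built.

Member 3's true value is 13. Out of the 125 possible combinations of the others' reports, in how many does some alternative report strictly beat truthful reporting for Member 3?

1

Others report (32, 32, 32): truth gives -13; report 6 gives 0 > -13. Violating.
Others report (6, 6, 6): truth gives 0; no alternative beats it.
Others report (6, 6, 13): truth gives 0; no alternative beats it.
(Checking all 125 profiles: 1 has a profitable deviation, 124 do not.)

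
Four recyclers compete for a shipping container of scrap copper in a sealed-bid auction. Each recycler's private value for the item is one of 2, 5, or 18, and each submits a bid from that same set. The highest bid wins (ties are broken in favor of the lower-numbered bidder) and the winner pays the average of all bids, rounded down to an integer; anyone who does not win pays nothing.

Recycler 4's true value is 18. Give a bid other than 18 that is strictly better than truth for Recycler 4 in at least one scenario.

Suppose Recycler 1 bids 2, Recycler 2 bids 2 and Recycler 3 bids 2.
Bid 18: wins, pays 6, utility 18 - 6 = 12.
Bid 5: wins, pays 2, utility 18 - 2 = 16.
So bidding 5 beats truth here (16 > 12).

5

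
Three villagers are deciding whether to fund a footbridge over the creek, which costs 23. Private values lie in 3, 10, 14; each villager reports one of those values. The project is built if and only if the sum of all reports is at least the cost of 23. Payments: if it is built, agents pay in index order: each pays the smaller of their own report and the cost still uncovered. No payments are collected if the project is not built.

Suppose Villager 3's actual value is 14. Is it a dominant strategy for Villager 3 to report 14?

Check each profile of the others' reports and compare truth against every alternative report.
Others report (10, 14): truth gives 14, best alternative gives 14.
Others report (14, 10): truth gives 14, best alternative gives 14.
Others report (14, 14): truth gives 14, best alternative gives 14.
Others report (10, 10): truth gives 11, best alternative gives 11.
Others report (3, 14): truth gives 8, best alternative gives 8.
Others report (14, 3): truth gives 8, best alternative gives 8.
(Remaining 3 profiles checked similarly; truth is weakly best in each.)
In every case the truthful report is at least as good as any alternative, so it is a dominant strategy.

Yes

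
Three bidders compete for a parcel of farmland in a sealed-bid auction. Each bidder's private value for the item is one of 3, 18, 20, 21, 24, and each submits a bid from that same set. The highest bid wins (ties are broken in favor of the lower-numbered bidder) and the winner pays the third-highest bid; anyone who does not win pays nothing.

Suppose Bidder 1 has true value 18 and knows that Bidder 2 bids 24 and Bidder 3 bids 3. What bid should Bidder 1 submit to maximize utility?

Bid 3: loses, pays 0, utility 0.
Bid 18: loses, pays 0, utility 0.
Bid 20: loses, pays 0, utility 0.
Bid 21: loses, pays 0, utility 0.
Bid 24: wins, pays 3, utility 18 - 3 = 15.
The best choice is 24 with utility 15.

24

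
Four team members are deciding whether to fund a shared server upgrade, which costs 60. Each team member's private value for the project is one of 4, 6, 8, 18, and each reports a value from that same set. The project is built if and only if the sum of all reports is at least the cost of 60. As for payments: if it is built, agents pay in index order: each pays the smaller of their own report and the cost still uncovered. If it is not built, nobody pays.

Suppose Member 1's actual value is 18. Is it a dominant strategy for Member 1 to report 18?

No

Consider the case where Member 2 reports 18, Member 3 reports 18 and Member 4 reports 18.
Truthful report 18: project built, pays 18, utility 18 - 18 = 0.
Report 6 instead: project built, pays 6, utility 18 - 6 = 12.
Since 12 > 0, reporting 6 is strictly better here, so truthful reporting is not dominant.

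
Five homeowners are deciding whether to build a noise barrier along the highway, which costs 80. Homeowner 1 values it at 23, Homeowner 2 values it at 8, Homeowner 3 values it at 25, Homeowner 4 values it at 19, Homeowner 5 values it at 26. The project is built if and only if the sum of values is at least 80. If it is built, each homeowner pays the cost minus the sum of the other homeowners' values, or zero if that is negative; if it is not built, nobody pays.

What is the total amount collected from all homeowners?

Total value 101 ≥ cost 80, so it is built.
Homeowner 1: others sum to 78; max(0, 80 - 78) = 2.
Homeowner 2: others sum to 93; max(0, 80 - 93) = 0.
Homeowner 3: others sum to 76; max(0, 80 - 76) = 4.
Homeowner 4: others sum to 82; max(0, 80 - 82) = 0.
Homeowner 5: others sum to 75; max(0, 80 - 75) = 5.
Total collected = 2 + 0 + 4 + 0 + 5 = 11.

11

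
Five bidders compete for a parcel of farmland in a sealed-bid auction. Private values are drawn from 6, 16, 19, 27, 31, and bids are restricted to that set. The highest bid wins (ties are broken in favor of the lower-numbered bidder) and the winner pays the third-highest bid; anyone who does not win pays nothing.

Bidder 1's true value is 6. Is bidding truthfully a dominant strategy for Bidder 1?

Check each profile of the others' bids and compare truth against every alternative bid.
Others bid (6, 6, 16, 16): truth gives 0, best alternative gives -10.
Others bid (6, 16, 6, 16): truth gives 0, best alternative gives -10.
Others bid (6, 16, 16, 6): truth gives 0, best alternative gives -10.
Others bid (6, 16, 16, 16): truth gives 0, best alternative gives -10.
Others bid (16, 6, 6, 16): truth gives 0, best alternative gives -10.
Others bid (16, 6, 16, 6): truth gives 0, best alternative gives -10.
(Remaining 619 profiles checked similarly; truth is weakly best in each.)
In every case the truthful bid is at least as good as any alternative, so it is a dominant strategy.

Yes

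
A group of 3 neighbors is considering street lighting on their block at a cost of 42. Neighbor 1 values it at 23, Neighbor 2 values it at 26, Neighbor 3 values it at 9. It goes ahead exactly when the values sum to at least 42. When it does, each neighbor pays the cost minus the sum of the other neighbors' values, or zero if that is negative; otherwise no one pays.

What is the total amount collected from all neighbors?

Total value 58 ≥ cost 42, so it is built.
Neighbor 1: others sum to 35; max(0, 42 - 35) = 7.
Neighbor 2: others sum to 32; max(0, 42 - 32) = 10.
Neighbor 3: others sum to 49; max(0, 42 - 49) = 0.
Total collected = 7 + 10 + 0 = 17.

17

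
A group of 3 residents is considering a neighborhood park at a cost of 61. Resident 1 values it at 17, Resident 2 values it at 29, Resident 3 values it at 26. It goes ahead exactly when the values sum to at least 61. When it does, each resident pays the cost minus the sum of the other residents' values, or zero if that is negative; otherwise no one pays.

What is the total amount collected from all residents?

Total value 72 ≥ cost 61, so it is built.
Resident 1: others sum to 55; max(0, 61 - 55) = 6.
Resident 2: others sum to 43; max(0, 61 - 43) = 18.
Resident 3: others sum to 46; max(0, 61 - 46) = 15.
Total collected = 6 + 18 + 15 = 39.

39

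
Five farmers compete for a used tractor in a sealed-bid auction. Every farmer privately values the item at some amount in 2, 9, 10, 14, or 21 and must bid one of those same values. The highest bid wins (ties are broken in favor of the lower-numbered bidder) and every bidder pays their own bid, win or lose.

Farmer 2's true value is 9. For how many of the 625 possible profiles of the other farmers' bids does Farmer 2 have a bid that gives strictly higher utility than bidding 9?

617

Others bid (2, 2, 2, 10): truth gives -9; bid 10 gives -1 > -9. Violating.
Others bid (2, 2, 2, 14): truth gives -9; bid 2 gives -2 > -9. Violating.
Others bid (2, 2, 2, 21): truth gives -9; bid 2 gives -2 > -9. Violating.
Others bid (2, 2, 9, 10): truth gives -9; bid 10 gives -1 > -9. Violating.
Others bid (2, 2, 2, 2): truth gives 0; no alternative beats it.
Others bid (2, 2, 2, 9): truth gives 0; no alternative beats it.
(Checking all 625 profiles: 617 have a profitable deviation, 8 do not.)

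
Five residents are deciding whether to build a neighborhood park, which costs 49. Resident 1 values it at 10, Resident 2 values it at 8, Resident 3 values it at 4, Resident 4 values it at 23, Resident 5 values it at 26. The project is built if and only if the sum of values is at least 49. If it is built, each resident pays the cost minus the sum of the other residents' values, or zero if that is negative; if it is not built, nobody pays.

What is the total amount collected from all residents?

5

Total value 71 ≥ cost 49, so it is built.
Resident 1: others sum to 61; max(0, 49 - 61) = 0.
Resident 2: others sum to 63; max(0, 49 - 63) = 0.
Resident 3: others sum to 67; max(0, 49 - 67) = 0.
Resident 4: others sum to 48; max(0, 49 - 48) = 1.
Resident 5: others sum to 45; max(0, 49 - 45) = 4.
Total collected = 0 + 0 + 0 + 1 + 4 = 5.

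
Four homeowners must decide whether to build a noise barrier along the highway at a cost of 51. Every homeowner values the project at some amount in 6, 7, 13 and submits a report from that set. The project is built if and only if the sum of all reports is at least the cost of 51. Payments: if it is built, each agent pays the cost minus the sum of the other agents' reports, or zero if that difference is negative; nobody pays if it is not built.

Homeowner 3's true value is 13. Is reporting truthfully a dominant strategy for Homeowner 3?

Yes

Check each profile of the others' reports and compare truth against every alternative report.
Others report (13, 13, 13): truth gives 1, best alternative gives 0.
Others report (6, 6, 6): truth gives 0, best alternative gives 0.
Others report (6, 6, 7): truth gives 0, best alternative gives 0.
Others report (6, 6, 13): truth gives 0, best alternative gives 0.
Others report (6, 7, 6): truth gives 0, best alternative gives 0.
Others report (6, 7, 7): truth gives 0, best alternative gives 0.
(Remaining 21 profiles checked similarly; truth is weakly best in each.)
In every case the truthful report is at least as good as any alternative, so it is a dominant strategy.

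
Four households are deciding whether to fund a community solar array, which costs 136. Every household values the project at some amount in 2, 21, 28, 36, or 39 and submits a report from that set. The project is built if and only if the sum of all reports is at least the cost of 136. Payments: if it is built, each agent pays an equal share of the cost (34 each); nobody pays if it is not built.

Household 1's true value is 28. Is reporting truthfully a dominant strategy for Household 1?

No

Consider the case where Household 2 reports 36, Household 3 reports 36 and Household 4 reports 36.
Truthful report 28: project built, pays 34, utility 28 - 34 = -6.
Report 2 instead: project not built, utility 0.
Since 0 > -6, reporting 2 is strictly better here, so truthful reporting is not dominant.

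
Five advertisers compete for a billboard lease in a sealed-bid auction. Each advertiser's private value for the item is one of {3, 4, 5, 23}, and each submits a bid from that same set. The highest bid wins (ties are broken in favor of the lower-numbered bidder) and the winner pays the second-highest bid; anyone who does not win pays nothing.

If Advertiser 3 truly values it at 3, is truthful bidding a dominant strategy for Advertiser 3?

Yes

Check each profile of the others' bids and compare truth against every alternative bid.
Others bid (3, 3, 3, 4): truth gives 0, best alternative gives -1.
Others bid (3, 3, 4, 3): truth gives 0, best alternative gives -1.
Others bid (3, 3, 4, 4): truth gives 0, best alternative gives -1.
Others bid (3, 3, 3, 3): truth gives 0, best alternative gives 0.
Others bid (3, 3, 3, 5): truth gives 0, best alternative gives 0.
Others bid (3, 3, 3, 23): truth gives 0, best alternative gives 0.
(Remaining 250 profiles checked similarly; truth is weakly best in each.)
In every case the truthful bid is at least as good as any alternative, so it is a dominant strategy.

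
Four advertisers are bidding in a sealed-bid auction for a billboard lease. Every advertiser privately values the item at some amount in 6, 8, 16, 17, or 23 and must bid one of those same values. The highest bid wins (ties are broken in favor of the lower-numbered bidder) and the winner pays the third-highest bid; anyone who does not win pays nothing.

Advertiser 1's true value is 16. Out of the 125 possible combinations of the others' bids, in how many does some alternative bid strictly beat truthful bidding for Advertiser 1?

24

Others bid (6, 6, 17): truth gives 0; bid 17 gives 10 > 0. Violating.
Others bid (6, 6, 23): truth gives 0; bid 23 gives 10 > 0. Violating.
Others bid (6, 8, 17): truth gives 0; bid 17 gives 8 > 0. Violating.
Others bid (6, 8, 23): truth gives 0; bid 23 gives 8 > 0. Violating.
Others bid (6, 6, 6): truth gives 10; no alternative beats it.
Others bid (6, 6, 8): truth gives 10; no alternative beats it.
(Checking all 125 profiles: 24 have a profitable deviation, 101 do not.)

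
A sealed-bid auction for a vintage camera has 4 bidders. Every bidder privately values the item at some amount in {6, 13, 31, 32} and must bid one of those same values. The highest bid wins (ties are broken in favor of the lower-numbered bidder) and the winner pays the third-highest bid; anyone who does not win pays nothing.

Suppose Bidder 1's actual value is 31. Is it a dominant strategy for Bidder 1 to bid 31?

Consider the case where Bidder 2 bids 6, Bidder 3 bids 6 and Bidder 4 bids 32.
Truthful bid 31: loses, pays 0, utility 0.
Bid 32 instead: wins, pays 6, utility 31 - 6 = 25.
Since 25 > 0, bidding 32 is strictly better here, so truthful bidding is not dominant.

No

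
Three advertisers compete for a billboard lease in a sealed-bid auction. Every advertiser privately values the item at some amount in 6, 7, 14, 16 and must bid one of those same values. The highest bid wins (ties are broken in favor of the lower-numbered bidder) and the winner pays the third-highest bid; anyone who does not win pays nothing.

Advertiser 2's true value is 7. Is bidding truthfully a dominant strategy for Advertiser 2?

No

Consider the case where Advertiser 1 bids 6 and Advertiser 3 bids 14.
Truthful bid 7: loses, pays 0, utility 0.
Bid 14 instead: wins, pays 6, utility 7 - 6 = 1.
Since 1 > 0, bidding 14 is strictly better here, so truthful bidding is not dominant.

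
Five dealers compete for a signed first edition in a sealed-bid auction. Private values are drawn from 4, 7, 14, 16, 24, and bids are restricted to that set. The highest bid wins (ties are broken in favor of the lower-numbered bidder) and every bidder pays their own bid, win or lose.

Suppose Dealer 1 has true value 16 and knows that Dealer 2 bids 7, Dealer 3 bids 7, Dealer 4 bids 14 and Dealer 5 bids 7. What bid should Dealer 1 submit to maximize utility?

Bid 4: loses but pays 4, utility -4.
Bid 7: loses but pays 7, utility -7.
Bid 14: wins, pays 14, utility 16 - 14 = 2.
Bid 16: wins, pays 16, utility 16 - 16 = 0.
Bid 24: wins, pays 24, utility 16 - 24 = -8.
The best choice is 14 with utility 2.

14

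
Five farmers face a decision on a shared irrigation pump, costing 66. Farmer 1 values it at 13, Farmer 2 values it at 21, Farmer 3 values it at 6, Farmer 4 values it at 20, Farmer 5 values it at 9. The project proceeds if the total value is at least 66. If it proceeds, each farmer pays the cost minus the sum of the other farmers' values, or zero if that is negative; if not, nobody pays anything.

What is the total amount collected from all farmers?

54

Total value 69 ≥ cost 66, so it is built.
Farmer 1: others sum to 56; max(0, 66 - 56) = 10.
Farmer 2: others sum to 48; max(0, 66 - 48) = 18.
Farmer 3: others sum to 63; max(0, 66 - 63) = 3.
Farmer 4: others sum to 49; max(0, 66 - 49) = 17.
Farmer 5: others sum to 60; max(0, 66 - 60) = 6.
Total collected = 10 + 18 + 3 + 17 + 6 = 54.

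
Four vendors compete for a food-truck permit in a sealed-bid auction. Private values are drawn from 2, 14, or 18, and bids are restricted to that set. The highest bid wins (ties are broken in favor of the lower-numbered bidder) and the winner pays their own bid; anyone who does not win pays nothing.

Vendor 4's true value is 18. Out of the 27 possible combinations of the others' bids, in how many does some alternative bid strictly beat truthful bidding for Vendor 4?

1

Others bid (2, 2, 2): truth gives 0; bid 14 gives 4 > 0. Violating.
Others bid (2, 2, 14): truth gives 0; no alternative beats it.
Others bid (2, 2, 18): truth gives 0; no alternative beats it.
(Checking all 27 profiles: 1 has a profitable deviation, 26 do not.)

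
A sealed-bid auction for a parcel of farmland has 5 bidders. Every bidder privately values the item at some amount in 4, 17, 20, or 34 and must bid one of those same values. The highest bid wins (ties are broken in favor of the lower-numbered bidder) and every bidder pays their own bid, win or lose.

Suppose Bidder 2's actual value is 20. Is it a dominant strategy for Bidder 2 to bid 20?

Consider the case where Bidder 1 bids 4, Bidder 3 bids 4, Bidder 4 bids 4 and Bidder 5 bids 4.
Truthful bid 20: wins, pays 20, utility 20 - 20 = 0.
Bid 17 instead: wins, pays 17, utility 20 - 17 = 3.
Since 3 > 0, bidding 17 is strictly better here, so truthful bidding is not dominant.

No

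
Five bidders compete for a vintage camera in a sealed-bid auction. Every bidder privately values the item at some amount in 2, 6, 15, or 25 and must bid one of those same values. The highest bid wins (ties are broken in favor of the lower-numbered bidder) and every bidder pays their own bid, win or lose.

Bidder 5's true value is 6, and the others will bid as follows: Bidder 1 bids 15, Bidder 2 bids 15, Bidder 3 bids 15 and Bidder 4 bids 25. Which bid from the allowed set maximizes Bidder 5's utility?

2

Bid 2: loses but pays 2, utility -2.
Bid 6: loses but pays 6, utility -6.
Bid 15: loses but pays 15, utility -15.
Bid 25: loses but pays 25, utility -25.
The best choice is 2 with utility -2.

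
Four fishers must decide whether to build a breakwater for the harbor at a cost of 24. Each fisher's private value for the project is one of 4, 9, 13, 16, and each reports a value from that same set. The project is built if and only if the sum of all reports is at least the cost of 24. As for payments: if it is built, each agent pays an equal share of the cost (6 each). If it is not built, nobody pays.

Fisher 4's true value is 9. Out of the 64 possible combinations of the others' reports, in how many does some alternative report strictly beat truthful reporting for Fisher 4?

1

Others report (4, 4, 4): truth gives 0; report 13 gives 3 > 0. Violating.
Others report (4, 4, 9): truth gives 3; no alternative beats it.
Others report (4, 4, 13): truth gives 3; no alternative beats it.
(Checking all 64 profiles: 1 has a profitable deviation, 63 do not.)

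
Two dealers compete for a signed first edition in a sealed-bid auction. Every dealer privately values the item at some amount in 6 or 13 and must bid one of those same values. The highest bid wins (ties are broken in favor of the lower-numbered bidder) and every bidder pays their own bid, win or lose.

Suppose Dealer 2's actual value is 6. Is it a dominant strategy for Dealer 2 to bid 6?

Yes

Check each profile of the others' bids and compare truth against every alternative bid.
Others bid (13): truth gives -6, best alternative gives -13.
Others bid (6): truth gives -6, best alternative gives -7.
In every case the truthful bid is at least as good as any alternative, so it is a dominant strategy.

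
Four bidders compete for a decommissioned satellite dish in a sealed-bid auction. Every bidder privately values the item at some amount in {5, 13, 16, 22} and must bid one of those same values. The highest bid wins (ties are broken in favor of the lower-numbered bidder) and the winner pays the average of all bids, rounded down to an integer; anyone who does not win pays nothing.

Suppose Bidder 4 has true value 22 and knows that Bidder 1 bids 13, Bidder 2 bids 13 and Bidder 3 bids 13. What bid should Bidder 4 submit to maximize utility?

Bid 5: loses, pays 0, utility 0.
Bid 13: loses, pays 0, utility 0.
Bid 16: wins, pays 13, utility 22 - 13 = 9.
Bid 22: wins, pays 15, utility 22 - 15 = 7.
The best choice is 16 with utility 9.

16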